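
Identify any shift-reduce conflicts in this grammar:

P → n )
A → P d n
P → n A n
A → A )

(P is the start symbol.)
A shift-reduce conflict occurs when an LR(0) state has both:
  - a complete (reduce) item [A → α .] (dot at the end), and
  - a shift item [B → β . c γ] (dot before a terminal).

Augment with P' → P and build the canonical LR(0) collection (I0 = CLOSURE({[P' → . P]}), then GOTO on every symbol after a dot until no new states appear). It has 10 states:
  I0: { [P → . n )], [P → . n A n], [P' → . P] }  — shift
  I1: { [P' → P .] }  — accept
  I2: { [A → . A )], [A → . P d n], [P → . n )], [P → . n A n], [P → n . )], [P → n . A n] }  — shift
  I3: { [P → n ) .] }  — reduce
  I4: { [A → A . )], [P → n A . n] }  — shift
  I5: { [A → P . d n] }  — shift
  I6: { [A → P d . n] }  — shift
  I7: { [A → P d n .] }  — reduce
  I8: { [A → A ) .] }  — reduce
  I9: { [P → n A n .] }  — reduce

No state contains both a complete item and a shift item.

Answer: No shift-reduce conflicts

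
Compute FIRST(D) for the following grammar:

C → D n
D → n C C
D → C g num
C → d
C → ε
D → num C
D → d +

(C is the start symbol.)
To compute FIRST(D), examine every production with D on the left-hand side, reading each right-hand side left to right until a non-nullable symbol is reached.

FIRST sets of the other non-terminals involved (by the same procedure, iterated to a fixed point):
  FIRST(C) = { 'd', 'g', 'n', 'num', ε }

From D → n C C:
  - n is a terminal: add 'n' and stop
From D → C g num:
  - C is a non-terminal: add FIRST(C) \ {ε} = { 'd', 'g', 'n', 'num' }
    C is nullable, so continue to the next symbol
  - g is a terminal: add 'g' and stop
From D → num C:
  - num is a terminal: add 'num' and stop
From D → d +:
  - d is a terminal: add 'd' and stop

Collecting: FIRST(D) = { 'd', 'g', 'n', 'num' }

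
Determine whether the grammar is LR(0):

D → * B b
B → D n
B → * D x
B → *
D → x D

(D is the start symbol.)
No. Shift-reduce conflict between [B → * .] and [B → . *]

A grammar is LR(0) if no state in the canonical LR(0) collection has:
  - both a shift item (dot before a terminal) and a complete item (shift-reduce conflict), or
  - two or more complete items (reduce-reduce conflict; the accept item [D' → D .] counts as a complete item here).

Augment with D' → D and build the canonical LR(0) collection (I0 = CLOSURE({[D' → . D]}), then GOTO on every symbol after a dot until no new states appear). It has 12 states:
  I0: { [D → . * B b], [D → . x D], [D' → . D] }  — shift
  I1: { [B → . * D x], [B → . *], [B → . D n], [D → * . B b], [D → . * B b], [D → . x D] }  — shift
  I2: { [D' → D .] }  — accept
  I3: { [D → . * B b], [D → . x D], [D → x . D] }  — shift
  I4: { [D → x D .] }  — reduce
  I5: { [B → * . D x], [B → * .], [B → . * D x], [B → . *], [B → . D n], [D → * . B b], [D → . * B b], [D → . x D] }  — shift, reduce
  I6: { [D → * B . b] }  — shift
  I7: { [B → D . n] }  — shift
  I8: { [B → D n .] }  — reduce
  I9: { [D → * B b .] }  — reduce
  I10: { [B → * D . x], [B → D . n] }  — shift
  I11: { [B → * D x .] }  — reduce

Conflict in state I5:
  Shift-reduce conflict between [B → * .] and [B → . *]
So the grammar is NOT LR(0).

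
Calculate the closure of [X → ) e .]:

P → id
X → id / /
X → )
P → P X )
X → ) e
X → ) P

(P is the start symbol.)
To compute CLOSURE, for each item [A → α.Bβ] where B is a non-terminal, add [B → .γ] for all productions B → γ; repeat for the newly added items until nothing changes.

Start with: [X → ) e .]
The dot is at the end, so nothing is added.

CLOSURE = { [X → ) e .] }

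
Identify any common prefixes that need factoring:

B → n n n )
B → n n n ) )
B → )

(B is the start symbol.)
Left-factoring is needed when two productions for the same non-terminal
share a common prefix on the right-hand side.

Productions for B:
  B → n n n )
  B → n n n ) )
  B → )

Found common prefix 'n n n )' in productions for B

Answer: Yes, B has productions with common prefix 'n n n )'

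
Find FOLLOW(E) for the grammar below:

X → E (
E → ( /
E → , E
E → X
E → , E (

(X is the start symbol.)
In X → E (: E is followed by '(', add FIRST('(') \ {ε} = { '(' }
In E → , E: E is at the end; this adds FOLLOW(E) to itself — nothing new
In E → , E (: E is followed by '(', add FIRST('(') \ {ε} = { '(' }

Taking the union: FOLLOW(E) = { '(' }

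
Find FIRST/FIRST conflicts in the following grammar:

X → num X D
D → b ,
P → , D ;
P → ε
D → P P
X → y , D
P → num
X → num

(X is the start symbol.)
Yes. X → num X D / X → num on { 'num' }

A FIRST/FIRST conflict occurs when two productions N → α and N → β for the same non-terminal have FIRST(α) ∩ FIRST(β) ≠ ∅ (with ε ∈ FIRST of a nullable right-hand side, so two nullable alternatives also conflict).

FIRST sets of the non-terminals at (or reachable through a nullable prefix from) the front of some alternative:
  FIRST(P) = { ',', 'num', ε }

Productions for X:
  X → num X D: FIRST = { 'num' }
  X → y , D: FIRST = { 'y' }
  X → num: FIRST = { 'num' }
Productions for D:
  D → b ,: FIRST = { 'b' }
  D → P P: FIRST = { ',', 'num', ε }
Productions for P:
  P → , D ;: FIRST = { ',' }
  P → ε: FIRST = { ε }
  P → num: FIRST = { 'num' }

Conflict for X: X → num X D and X → num
  Overlap: { 'num' }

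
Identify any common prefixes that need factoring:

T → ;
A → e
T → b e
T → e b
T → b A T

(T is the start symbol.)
Yes, T has productions with common prefix 'b'

Left-factoring is needed when two productions for the same non-terminal
share a common prefix on the right-hand side.

Productions for T:
  T → ;
  T → b e
  T → e b
  T → b A T

Found common prefix 'b' in productions for T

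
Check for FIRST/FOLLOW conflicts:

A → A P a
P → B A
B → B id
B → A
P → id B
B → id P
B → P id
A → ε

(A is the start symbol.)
A FIRST/FOLLOW conflict occurs when a non-terminal N has a nullable alternative N → β (β ⇒* ε) and another alternative N → α with FIRST(α) ∩ FOLLOW(N) ≠ ∅: on such a lookahead the parser cannot decide between expanding α and letting N vanish via β.

Nullable non-terminals: A, B, P.
FIRST sets used below: FIRST(A) = { 'a', 'id', ε }, FIRST(P) = { 'a', 'id', ε }, FIRST(B) = { 'a', 'id', ε }

A: nullable alternative(s) A → ε; FOLLOW(A) = { $, 'a', 'id' }
  A → A P a: FIRST \ {ε} = { 'a', 'id' } — overlaps FOLLOW(A) on { 'a', 'id' }: CONFLICT
  A → ε: FIRST \ {ε} = { } — this is the only nullable alternative, skip

B: nullable alternative(s) B → A; FOLLOW(B) = { 'a', 'id' }
  B → B id: FIRST \ {ε} = { 'a', 'id' } — overlaps FOLLOW(B) on { 'a', 'id' }: CONFLICT
  B → A: FIRST \ {ε} = { 'a', 'id' } — this is the only nullable alternative, skip
  B → id P: FIRST \ {ε} = { 'id' } — overlaps FOLLOW(B) on { 'id' }: CONFLICT
  B → P id: FIRST \ {ε} = { 'a', 'id' } — overlaps FOLLOW(B) on { 'a', 'id' }: CONFLICT

P: nullable alternative(s) P → B A; FOLLOW(P) = { 'a', 'id' }
  P → B A: FIRST \ {ε} = { 'a', 'id' } — this is the only nullable alternative, skip
  P → id B: FIRST \ {ε} = { 'id' } — overlaps FOLLOW(P) on { 'id' }: CONFLICT

So the grammar has 5 FIRST/FOLLOW conflicts (marked CONFLICT above).

Answer: Yes. A → A P a with FOLLOW(A) on { 'a', 'id' }; P → id B with FOLLOW(P) on { 'id' }; B → B id with FOLLOW(B) on { 'a', 'id' }; B → id P with FOLLOW(B) on { 'id' }; B → P id with FOLLOW(B) on { 'a', 'id' }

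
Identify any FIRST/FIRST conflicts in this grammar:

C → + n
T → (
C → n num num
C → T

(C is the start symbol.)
No FIRST/FIRST conflicts.

A FIRST/FIRST conflict occurs when two productions N → α and N → β for the same non-terminal have FIRST(α) ∩ FIRST(β) ≠ ∅ (with ε ∈ FIRST of a nullable right-hand side, so two nullable alternatives also conflict).

FIRST sets of the non-terminals at (or reachable through a nullable prefix from) the front of some alternative:
  FIRST(T) = { '(' }

Productions for C:
  C → + n: FIRST = { '+' }
  C → n num num: FIRST = { 'n' }
  C → T: FIRST = { '(' }
T has only one production, so no FIRST/FIRST conflict is possible there.

All alternatives of each non-terminal have pairwise disjoint FIRST sets.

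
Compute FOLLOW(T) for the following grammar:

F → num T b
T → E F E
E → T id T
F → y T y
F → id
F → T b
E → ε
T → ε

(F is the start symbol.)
{ 'b', 'id', 'num', 'y' }

To compute FOLLOW(T), find every occurrence of T on a right-hand side N → α T β: add FIRST(β) \ {ε}, and if β is empty or nullable also add FOLLOW(N). Iterate to a fixed point.

In F → num T b: T is followed by b, add FIRST(b) \ {ε} = { 'b' }
In E → T id T: T is followed by id T, add FIRST(id T) \ {ε} = { 'id' }
In E → T id T: T is at the end, add FOLLOW(E)
In F → y T y: T is followed by y, add FIRST(y) \ {ε} = { 'y' }
In F → T b: T is followed by b, add FIRST(b) \ {ε} = { 'b' }

The FOLLOW sets referred to above (computed the same way, to a fixed point):
  FOLLOW(E) = { 'b', 'id', 'num', 'y' }

Taking the union: FOLLOW(T) = { 'b', 'id', 'num', 'y' }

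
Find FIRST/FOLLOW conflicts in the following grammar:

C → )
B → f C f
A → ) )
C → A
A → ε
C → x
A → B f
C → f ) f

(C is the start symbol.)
A FIRST/FOLLOW conflict occurs when a non-terminal N has a nullable alternative N → β (β ⇒* ε) and another alternative N → α with FIRST(α) ∩ FOLLOW(N) ≠ ∅: on such a lookahead the parser cannot decide between expanding α and letting N vanish via β.

Nullable non-terminals: A, C.
FIRST sets used below: FIRST(B) = { 'f' }, FIRST(A) = { ')', 'f', ε }

A: nullable alternative(s) A → ε; FOLLOW(A) = { $, 'f' }
  A → ) ): FIRST \ {ε} = { ')' } — disjoint from FOLLOW(A)
  A → ε: FIRST \ {ε} = { } — this is the only nullable alternative, skip
  A → B f: FIRST \ {ε} = { 'f' } — overlaps FOLLOW(A) on { 'f' }: CONFLICT

C: nullable alternative(s) C → A; FOLLOW(C) = { $, 'f' }
  C → ): FIRST \ {ε} = { ')' } — disjoint from FOLLOW(C)
  C → A: FIRST \ {ε} = { ')', 'f' } — this is the only nullable alternative, skip
  C → x: FIRST \ {ε} = { 'x' } — disjoint from FOLLOW(C)
  C → f ) f: FIRST \ {ε} = { 'f' } — overlaps FOLLOW(C) on { 'f' }: CONFLICT

B has no nullable alternative, so no FIRST/FOLLOW check is needed there.

So the grammar has 2 FIRST/FOLLOW conflicts (marked CONFLICT above).

Answer: Yes. C → f ')' f with FOLLOW(C) on { 'f' }; A → B f with FOLLOW(A) on { 'f' }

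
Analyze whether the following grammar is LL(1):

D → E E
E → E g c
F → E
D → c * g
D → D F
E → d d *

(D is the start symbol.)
Relevant sets:
  FIRST(E) = { 'd' }
  FIRST(D) = { 'c', 'd' }

For D:
  PREDICT(D → E E) = { 'd' }
  PREDICT(D → c '*' g) = { 'c' }
  PREDICT(D → D F) = { 'c', 'd' }
For E:
  PREDICT(E → E g c) = { 'd' }
  PREDICT(E → d d '*') = { 'd' }
F has a single production, so nothing to check there.

Conflict found: Predict set conflict for D: { 'd' }
The grammar is NOT LL(1).

Answer: No. Predict set conflict for D: { 'd' }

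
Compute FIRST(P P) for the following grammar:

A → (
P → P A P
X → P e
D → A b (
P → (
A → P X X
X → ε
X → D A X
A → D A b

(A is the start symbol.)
{ '(' }

FIRST sets of the non-terminals involved (from the grammar, by fixed-point iteration):
  FIRST(P) = { '(' }

To compute FIRST(P P), process the symbols left to right:
Symbol P is a non-terminal. Add FIRST(P) \ {ε} = { '(' }
P is not nullable (ε ∉ FIRST(P)), so stop here.
FIRST(P P) = { '(' }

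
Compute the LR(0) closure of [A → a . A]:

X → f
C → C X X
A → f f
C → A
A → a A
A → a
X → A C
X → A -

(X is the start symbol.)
{ [A → . a A], [A → . a], [A → . f f], [A → a . A] }

To compute CLOSURE, for each item [A → α.Bβ] where B is a non-terminal, add [B → .γ] for all productions B → γ; repeat for the newly added items until nothing changes.

Start with: [A → a . A]
  [A → a . A] has the dot before A: add [A → . f f], [A → . a A], [A → . a]
No further items can be added.

CLOSURE = { [A → . a A], [A → . a], [A → . f f], [A → a . A] }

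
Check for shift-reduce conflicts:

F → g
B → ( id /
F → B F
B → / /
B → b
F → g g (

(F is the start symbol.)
Augment with F' → F and build the canonical LR(0) collection (I0 = CLOSURE({[F' → . F]}), then GOTO on every symbol after a dot until no new states appear). It has 13 states:
  I0: { [B → . ( id /], [B → . / /], [B → . b], [F → . B F], [F → . g g (], [F → . g], [F' → . F] }  — shift
  I1: { [B → ( . id /] }  — shift
  I2: { [B → / . /] }  — shift
  I3: { [B → . ( id /], [B → . / /], [B → . b], [F → . B F], [F → . g g (], [F → . g], [F → B . F] }  — shift
  I4: { [F' → F .] }  — accept
  I5: { [B → b .] }  — reduce
  I6: { [F → g . g (], [F → g .] }  — shift, reduce
  I7: { [F → g g . (] }  — shift
  I8: { [F → g g ( .] }  — reduce
  I9: { [F → B F .] }  — reduce
  I10: { [B → / / .] }  — reduce
  I11: { [B → ( id . /] }  — shift
  I12: { [B → ( id / .] }  — reduce

I6 contains reduce item [F → g .] and shift item [F → g . g (] — shift-reduce conflict.

Answer: Yes — I6: [F → g .] vs [F → g . g (]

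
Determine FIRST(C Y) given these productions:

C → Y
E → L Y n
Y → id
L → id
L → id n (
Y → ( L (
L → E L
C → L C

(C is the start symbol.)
{ '(', 'id' }

FIRST sets of the non-terminals involved (from the grammar, by fixed-point iteration):
  FIRST(C) = { '(', 'id' }

To compute FIRST(C Y), process the symbols left to right:
Symbol C is a non-terminal. Add FIRST(C) \ {ε} = { '(', 'id' }
C is not nullable (ε ∉ FIRST(C)), so stop here.
FIRST(C Y) = { '(', 'id' }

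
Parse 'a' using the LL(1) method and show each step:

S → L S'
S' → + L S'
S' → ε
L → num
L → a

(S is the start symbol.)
Stack is shown with the top on the left.

Stack   Input  Action
---------------------
S $     a $    output S → L S'
L S' $  a $    output L → a
a S' $  a $    match 'a'
S' $    $      output S' → ε
$       $      accept

The string is accepted.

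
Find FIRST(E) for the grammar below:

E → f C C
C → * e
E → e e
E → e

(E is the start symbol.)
{ 'e', 'f' }

To compute FIRST(E), examine every production with E on the left-hand side, reading each right-hand side left to right until a non-nullable symbol is reached.

From E → f C C:
  - f is a terminal: add 'f' and stop
From E → e e:
  - e is a terminal: add 'e' and stop
From E → e:
  - e is a terminal: add 'e' and stop

Collecting: FIRST(E) = { 'e', 'f' }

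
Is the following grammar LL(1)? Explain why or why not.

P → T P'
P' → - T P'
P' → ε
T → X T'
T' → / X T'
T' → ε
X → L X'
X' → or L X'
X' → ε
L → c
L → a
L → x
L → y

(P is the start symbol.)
Yes, the grammar is LL(1).

A grammar is LL(1) if for each non-terminal N with multiple productions, the predict sets of those productions are pairwise disjoint, where PREDICT(N → α) = (FIRST(α) \ {ε}) ∪ (FOLLOW(N) if α ⇒* ε).

Relevant sets:
  FOLLOW(P') = { $ }
  FOLLOW(T') = { $, '-' }
  FOLLOW(X') = { $, '-', '/' }

For P':
  PREDICT(P' → '-' T P') = { '-' }
  PREDICT(P' → ε) = { $ }
For T':
  PREDICT(T' → '/' X T') = { '/' }
  PREDICT(T' → ε) = { $, '-' }
For X':
  PREDICT(X' → or L X') = { 'or' }
  PREDICT(X' → ε) = { $, '-', '/' }
For L:
  PREDICT(L → c) = { 'c' }
  PREDICT(L → a) = { 'a' }
  PREDICT(L → x) = { 'x' }
  PREDICT(L → y) = { 'y' }
P, T, X have a single production, so nothing to check there.

All predict sets are disjoint. The grammar IS LL(1).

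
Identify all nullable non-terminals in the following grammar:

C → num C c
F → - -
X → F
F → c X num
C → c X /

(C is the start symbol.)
A non-terminal is nullable if it can derive ε (the empty string): either it has an ε-production, or it has a production whose right-hand side consists entirely of nullable non-terminals.

There are no ε-productions, so no non-terminal can derive ε.
No non-terminals are nullable.

Answer: None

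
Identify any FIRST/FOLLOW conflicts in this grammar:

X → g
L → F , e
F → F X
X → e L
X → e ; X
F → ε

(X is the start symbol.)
Yes. F → F X with FOLLOW(F) on { 'e', 'g' }

A FIRST/FOLLOW conflict occurs when a non-terminal N has a nullable alternative N → β (β ⇒* ε) and another alternative N → α with FIRST(α) ∩ FOLLOW(N) ≠ ∅: on such a lookahead the parser cannot decide between expanding α and letting N vanish via β.

Nullable non-terminals: F.
FIRST sets used below: FIRST(F) = { 'e', 'g', ε }, FIRST(X) = { 'e', 'g' }

F: nullable alternative(s) F → ε; FOLLOW(F) = { ',', 'e', 'g' }
  F → F X: FIRST \ {ε} = { 'e', 'g' } — overlaps FOLLOW(F) on { 'e', 'g' }: CONFLICT
  F → ε: FIRST \ {ε} = { } — this is the only nullable alternative, skip

L, X have no nullable alternative, so no FIRST/FOLLOW check is needed there.

So the grammar has 1 FIRST/FOLLOW conflict (marked CONFLICT above).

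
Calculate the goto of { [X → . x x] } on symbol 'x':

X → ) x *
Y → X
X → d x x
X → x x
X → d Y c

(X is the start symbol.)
{ [X → x . x] }

GOTO(I, 'x') = CLOSURE({ [A → αX.β] : [A → α.Xβ] ∈ I, X = 'x' })

Items with dot before 'x', with the dot advanced:
  [X → . x x] → [X → x . x]
Closure adds nothing (no advanced item has the dot before a non-terminal).

GOTO = { [X → x . x] }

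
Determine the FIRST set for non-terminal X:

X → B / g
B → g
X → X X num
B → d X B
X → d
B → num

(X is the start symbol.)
FIRST sets of the other non-terminals involved (by the same procedure, iterated to a fixed point):
  FIRST(B) = { 'd', 'g', 'num' }

From X → B / g:
  - B is a non-terminal: add FIRST(B) \ {ε} = { 'd', 'g', 'num' }
    B is not nullable, so stop
From X → X X num:
  - X is the symbol being defined: contributes nothing new
    X is not nullable, so stop
From X → d:
  - d is a terminal: add 'd' and stop

Collecting: FIRST(X) = { 'd', 'g', 'num' }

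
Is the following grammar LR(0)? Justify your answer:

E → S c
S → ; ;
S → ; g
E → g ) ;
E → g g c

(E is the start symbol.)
A grammar is LR(0) if no state in the canonical LR(0) collection has:
  - both a shift item (dot before a terminal) and a complete item (shift-reduce conflict), or
  - two or more complete items (reduce-reduce conflict; the accept item [E' → E .] counts as a complete item here).

Augment with E' → E and build the canonical LR(0) collection (I0 = CLOSURE({[E' → . E]}), then GOTO on every symbol after a dot until no new states appear). It has 12 states:
  I0: { [E → . S c], [E → . g ) ;], [E → . g g c], [E' → . E], [S → . ; ;], [S → . ; g] }  — shift
  I1: { [S → ; . ;], [S → ; . g] }  — shift
  I2: { [E' → E .] }  — accept
  I3: { [E → S . c] }  — shift
  I4: { [E → g . ) ;], [E → g . g c] }  — shift
  I5: { [E → g ) . ;] }  — shift
  I6: { [E → g g . c] }  — shift
  I7: { [E → g g c .] }  — reduce
  I8: { [E → g ) ; .] }  — reduce
  I9: { [E → S c .] }  — reduce
  I10: { [S → ; ; .] }  — reduce
  I11: { [S → ; g .] }  — reduce

Every state is either a pure shift/goto state or contains exactly one complete item and nothing to shift — no conflicts. The grammar is LR(0).

Answer: Yes, the grammar is LR(0)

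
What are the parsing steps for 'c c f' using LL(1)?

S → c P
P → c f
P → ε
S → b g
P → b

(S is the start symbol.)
Stack is shown with the top on the left.

Stack  Input    Action
----------------------
S $    c c f $  output S → c P
c P $  c c f $  match 'c'
P $    c f $    output P → c f
c f $  c f $    match 'c'
f $    f $      match 'f'
$      $        accept

The string is accepted.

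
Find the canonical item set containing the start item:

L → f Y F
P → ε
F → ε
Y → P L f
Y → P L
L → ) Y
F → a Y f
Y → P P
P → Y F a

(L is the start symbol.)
First, augment the grammar with L' → L
I₀ = CLOSURE({ [L' → . L] }):
  [L' → . L] has the dot before L: add [L → . f Y F], [L → . ) Y]
No further items can be added.

I₀ = { [L → . ) Y], [L → . f Y F], [L' → . L] }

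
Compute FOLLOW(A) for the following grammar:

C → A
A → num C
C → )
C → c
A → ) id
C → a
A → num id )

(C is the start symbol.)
{ $ }

In C → A: A is at the end, add FOLLOW(C)

The FOLLOW sets referred to above (computed the same way, to a fixed point):
  FOLLOW(C) = { $ }

Taking the union: FOLLOW(A) = { $ }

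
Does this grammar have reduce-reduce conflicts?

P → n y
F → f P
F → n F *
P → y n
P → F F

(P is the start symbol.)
A reduce-reduce conflict occurs when an LR(0) state has two complete items [A → α .] and [B → β .] — both call for a reduction, and with no lookahead the parser cannot choose between them.

Augment with P' → P and build the canonical LR(0) collection (I0 = CLOSURE({[P' → . P]}), then GOTO on every symbol after a dot until no new states appear). It has 13 states:
  I0: { [F → . f P], [F → . n F *], [P → . F F], [P → . n y], [P → . y n], [P' → . P] }  — shift
  I1: { [F → . f P], [F → . n F *], [P → F . F] }  — shift
  I2: { [P' → P .] }  — accept
  I3: { [F → . f P], [F → . n F *], [F → f . P], [P → . F F], [P → . n y], [P → . y n] }  — shift
  I4: { [F → . f P], [F → . n F *], [F → n . F *], [P → n . y] }  — shift
  I5: { [P → y . n] }  — shift
  I6: { [P → y n .] }  — reduce
  I7: { [F → n F . *] }  — shift
  I8: { [F → . f P], [F → . n F *], [F → n . F *] }  — shift
  I9: { [P → n y .] }  — reduce
  I10: { [F → n F * .] }  — reduce
  I11: { [F → f P .] }  — reduce
  I12: { [P → F F .] }  — reduce

No state contains more than one complete item.

Answer: No reduce-reduce conflicts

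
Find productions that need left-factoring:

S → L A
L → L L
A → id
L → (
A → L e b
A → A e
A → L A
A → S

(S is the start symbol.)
Yes, A has productions with common prefix 'L'

Left-factoring is needed when two productions for the same non-terminal
share a common prefix on the right-hand side.

Productions for L:
  L → L L
  L → (
Productions for A:
  A → id
  A → L e b
  A → A e
  A → L A
  A → S

Found common prefix 'L' in productions for A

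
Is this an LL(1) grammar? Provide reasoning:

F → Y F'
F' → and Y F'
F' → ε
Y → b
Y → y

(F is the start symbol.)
A grammar is LL(1) if for each non-terminal N with multiple productions, the predict sets of those productions are pairwise disjoint, where PREDICT(N → α) = (FIRST(α) \ {ε}) ∪ (FOLLOW(N) if α ⇒* ε).

Relevant sets:
  FOLLOW(F') = { $ }

For F':
  PREDICT(F' → and Y F') = { 'and' }
  PREDICT(F' → ε) = { $ }
For Y:
  PREDICT(Y → b) = { 'b' }
  PREDICT(Y → y) = { 'y' }
F has a single production, so nothing to check there.

All predict sets are disjoint. The grammar IS LL(1).

Answer: Yes, the grammar is LL(1).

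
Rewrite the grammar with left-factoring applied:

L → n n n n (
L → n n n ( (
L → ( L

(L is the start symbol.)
L → n n n L'
L' → n (
L' → ( (
L → ( L

Left-factoring transforms A → αβ₁ | αβ₂ into A → αA' and A' → β₁ | β₂
(α is the longest common prefix among the alternatives). Repeat until
no nonterminal has two alternatives with a common prefix.

Round 1: L has alternatives sharing prefix 'n n n'. Introduce L': L → n n n L'
  Add: L' → n (
  Add: L' → ( (

No remaining common prefixes — done.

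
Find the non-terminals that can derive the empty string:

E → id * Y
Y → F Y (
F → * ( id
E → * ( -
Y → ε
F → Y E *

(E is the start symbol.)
{ 'Y' }

A non-terminal is nullable if it can derive ε (the empty string): either it has an ε-production, or it has a production whose right-hand side consists entirely of nullable non-terminals.

ε-productions: Y → ε
So Y is immediately nullable.
No further non-terminal can be added: every production for the remaining non-terminals contains a terminal or a non-nullable non-terminal.
Nullable = { 'Y' }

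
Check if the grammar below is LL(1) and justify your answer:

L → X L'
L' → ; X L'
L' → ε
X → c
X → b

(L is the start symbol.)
Yes, the grammar is LL(1).

A grammar is LL(1) if for each non-terminal N with multiple productions, the predict sets of those productions are pairwise disjoint, where PREDICT(N → α) = (FIRST(α) \ {ε}) ∪ (FOLLOW(N) if α ⇒* ε).

Relevant sets:
  FOLLOW(L') = { $ }

For L':
  PREDICT(L' → ';' X L') = { ';' }
  PREDICT(L' → ε) = { $ }
For X:
  PREDICT(X → c) = { 'c' }
  PREDICT(X → b) = { 'b' }
L has a single production, so nothing to check there.

All predict sets are disjoint. The grammar IS LL(1).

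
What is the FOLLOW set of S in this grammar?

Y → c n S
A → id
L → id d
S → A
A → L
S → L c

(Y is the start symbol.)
To compute FOLLOW(S), find every occurrence of S on a right-hand side N → α S β: add FIRST(β) \ {ε}, and if β is empty or nullable also add FOLLOW(N). Iterate to a fixed point.

In Y → c n S: S is at the end, add FOLLOW(Y)

The FOLLOW sets referred to above (computed the same way, to a fixed point):
  FOLLOW(Y) = { $ }

Taking the union: FOLLOW(S) = { $ }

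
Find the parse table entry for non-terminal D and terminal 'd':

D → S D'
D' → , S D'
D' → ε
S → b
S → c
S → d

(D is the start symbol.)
To find M[D, 'd'], we find productions for D where 'd' is in the predict set (PREDICT(N → α) = (FIRST(α) \ {ε}) ∪ (FOLLOW(N) if α ⇒* ε)).

Relevant sets:
  FIRST(S) = { 'b', 'c', 'd' }

D → S D': PREDICT = { 'b', 'c', 'd' }
  'd' is in predict set, so this production goes in M[D, 'd']

M[D, 'd'] = D → S D'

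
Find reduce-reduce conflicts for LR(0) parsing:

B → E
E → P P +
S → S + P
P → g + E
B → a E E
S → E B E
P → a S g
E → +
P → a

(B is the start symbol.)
Yes — I18: [B → E .] vs [B → a E E .]

A reduce-reduce conflict occurs when an LR(0) state has two complete items [A → α .] and [B → β .] — both call for a reduction, and with no lookahead the parser cannot choose between them.

Augment with B' → B and build the canonical LR(0) collection (I0 = CLOSURE({[B' → . B]}), then GOTO on every symbol after a dot until no new states appear). It has 21 states:
  I0: { [B → . E], [B → . a E E], [B' → . B], [E → . +], [E → . P P +], [P → . a S g], [P → . a], [P → . g + E] }  — shift
  I1: { [E → + .] }  — reduce
  I2: { [B' → B .] }  — accept
  I3: { [B → E .] }  — reduce
  I4: { [E → P . P +], [P → . a S g], [P → . a], [P → . g + E] }  — shift
  I5: { [B → a . E E], [E → . +], [E → . P P +], [P → . a S g], [P → . a], [P → . g + E], [P → a . S g], [P → a .], [S → . E B E], [S → . S + P] }  — shift, reduce
  I6: { [P → g . + E] }  — shift
  I7: { [E → . +], [E → . P P +], [P → . a S g], [P → . a], [P → . g + E], [P → g + . E] }  — shift
  I8: { [P → g + E .] }  — reduce
  I9: { [E → . +], [E → . P P +], [P → . a S g], [P → . a], [P → . g + E], [P → a . S g], [P → a .], [S → . E B E], [S → . S + P] }  — shift, reduce
  I10: { [B → . E], [B → . a E E], [E → . +], [E → . P P +], [P → . a S g], [P → . a], [P → . g + E], [S → E . B E] }  — shift
  I11: { [P → a S . g], [S → S . + P] }  — shift
  I12: { [P → . a S g], [P → . a], [P → . g + E], [S → S + . P] }  — shift
  I13: { [P → a S g .] }  — reduce
  I14: { [S → S + P .] }  — reduce
  I15: { [E → . +], [E → . P P +], [P → . a S g], [P → . a], [P → . g + E], [S → E B . E] }  — shift
  I16: { [S → E B E .] }  — reduce
  I17: { [B → . E], [B → . a E E], [B → a E . E], [E → . +], [E → . P P +], [P → . a S g], [P → . a], [P → . g + E], [S → E . B E] }  — shift
  I18: { [B → E .], [B → a E E .] }  — 2 reduces
  I19: { [E → P P . +] }  — shift
  I20: { [E → P P + .] }  — reduce

I18 contains complete items [B → E .], [B → a E E .] — reduce-reduce conflict.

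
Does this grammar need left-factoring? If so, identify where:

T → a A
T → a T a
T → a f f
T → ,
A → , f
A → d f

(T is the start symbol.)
Left-factoring is needed when two productions for the same non-terminal
share a common prefix on the right-hand side.

Productions for T:
  T → a A
  T → a T a
  T → a f f
  T → ,
Productions for A:
  A → , f
  A → d f

Found common prefix 'a' in productions for T

Answer: Yes, T has productions with common prefix 'a'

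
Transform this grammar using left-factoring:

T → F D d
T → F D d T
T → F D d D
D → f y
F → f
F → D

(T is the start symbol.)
T → F D d T'
T' → ε
T' → T
T' → D
D → f y
F → f
F → D

Left-factoring transforms A → αβ₁ | αβ₂ into A → αA' and A' → β₁ | β₂
(α is the longest common prefix among the alternatives). Repeat until
no nonterminal has two alternatives with a common prefix.

Round 1: T has alternatives sharing prefix 'F D d'. Introduce T': T → F D d T'
  Add: T' → ε
  Add: T' → T
  Add: T' → D

No remaining common prefixes — done.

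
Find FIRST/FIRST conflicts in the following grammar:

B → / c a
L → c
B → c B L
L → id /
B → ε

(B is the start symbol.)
No FIRST/FIRST conflicts.

Productions for B:
  B → / c a: FIRST = { '/' }
  B → c B L: FIRST = { 'c' }
  B → ε: FIRST = { ε }
Productions for L:
  L → c: FIRST = { 'c' }
  L → id /: FIRST = { 'id' }

All alternatives of each non-terminal have pairwise disjoint FIRST sets.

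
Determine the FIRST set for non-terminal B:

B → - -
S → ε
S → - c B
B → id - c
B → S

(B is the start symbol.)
To compute FIRST(B), examine every production with B on the left-hand side, reading each right-hand side left to right until a non-nullable symbol is reached.

FIRST sets of the other non-terminals involved (by the same procedure, iterated to a fixed point):
  FIRST(S) = { '-', ε }

From B → - -:
  - '-' is a terminal: add '-' and stop
From B → id - c:
  - id is a terminal: add 'id' and stop
From B → S:
  - S is a non-terminal: add FIRST(S) \ {ε} = { '-' }
    S is nullable and nothing follows, so the whole right-hand side can vanish: ε ∈ FIRST(B)

Collecting: FIRST(B) = { '-', 'id', ε }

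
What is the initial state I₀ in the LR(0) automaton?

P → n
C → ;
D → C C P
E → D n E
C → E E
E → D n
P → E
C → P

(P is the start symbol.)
{ [C → . ;], [C → . E E], [C → . P], [D → . C C P], [E → . D n E], [E → . D n], [P → . E], [P → . n], [P' → . P] }

First, augment the grammar with P' → P
I₀ = CLOSURE({ [P' → . P] }):
  [P' → . P] has the dot before P: add [P → . n], [P → . E]
  [P → . E] has the dot before E: add [E → . D n E], [E → . D n]
  [E → . D n E] has the dot before D: add [D → . C C P]
  [D → . C C P] has the dot before C: add [C → . ;], [C → . E E], [C → . P]
No further items can be added.

I₀ = { [C → . ;], [C → . E E], [C → . P], [D → . C C P], [E → . D n E], [E → . D n], [P → . E], [P → . n], [P' → . P] }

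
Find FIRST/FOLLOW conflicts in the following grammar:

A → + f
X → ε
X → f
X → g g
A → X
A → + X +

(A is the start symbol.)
A FIRST/FOLLOW conflict occurs when a non-terminal N has a nullable alternative N → β (β ⇒* ε) and another alternative N → α with FIRST(α) ∩ FOLLOW(N) ≠ ∅: on such a lookahead the parser cannot decide between expanding α and letting N vanish via β.

Nullable non-terminals: A, X.
FIRST sets used below: FIRST(X) = { 'f', 'g', ε }

A: nullable alternative(s) A → X; FOLLOW(A) = { $ }
  A → + f: FIRST \ {ε} = { '+' } — disjoint from FOLLOW(A)
  A → X: FIRST \ {ε} = { 'f', 'g' } — this is the only nullable alternative, skip
  A → + X +: FIRST \ {ε} = { '+' } — disjoint from FOLLOW(A)

X: nullable alternative(s) X → ε; FOLLOW(X) = { $, '+' }
  X → ε: FIRST \ {ε} = { } — this is the only nullable alternative, skip
  X → f: FIRST \ {ε} = { 'f' } — disjoint from FOLLOW(X)
  X → g g: FIRST \ {ε} = { 'g' } — disjoint from FOLLOW(X)

No FIRST/FOLLOW conflicts found.

Answer: No FIRST/FOLLOW conflicts.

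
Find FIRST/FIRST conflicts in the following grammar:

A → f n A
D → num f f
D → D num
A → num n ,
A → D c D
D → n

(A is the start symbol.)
FIRST sets of the non-terminals at (or reachable through a nullable prefix from) the front of some alternative:
  FIRST(D) = { 'n', 'num' }

Productions for A:
  A → f n A: FIRST = { 'f' }
  A → num n ,: FIRST = { 'num' }
  A → D c D: FIRST = { 'n', 'num' }
Productions for D:
  D → num f f: FIRST = { 'num' }
  D → D num: FIRST = { 'n', 'num' }
  D → n: FIRST = { 'n' }

Conflict for A: A → num n , and A → D c D
  Overlap: { 'num' }
Conflict for D: D → num f f and D → D num
  Overlap: { 'num' }
Conflict for D: D → D num and D → n
  Overlap: { 'n' }

Answer: Yes. A → num n ',' / A → D c D on { 'num' }; D → num f f / D → D num on { 'num' }; D → D num / D → n on { 'n' }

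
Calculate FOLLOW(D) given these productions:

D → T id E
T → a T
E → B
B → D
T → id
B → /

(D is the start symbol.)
To compute FOLLOW(D), find every occurrence of D on a right-hand side N → α D β: add FIRST(β) \ {ε}, and if β is empty or nullable also add FOLLOW(N). Iterate to a fixed point.

D is the start symbol, so $ ∈ FOLLOW(D).
In B → D: D is at the end, add FOLLOW(B)

The FOLLOW sets referred to above (computed the same way, to a fixed point):
  FOLLOW(B) = { $ }

Taking the union: FOLLOW(D) = { $ }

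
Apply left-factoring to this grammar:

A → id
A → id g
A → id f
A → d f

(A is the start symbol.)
A → id A'
A' → ε
A' → g
A' → f
A → d f

Left-factoring transforms A → αβ₁ | αβ₂ into A → αA' and A' → β₁ | β₂
(α is the longest common prefix among the alternatives). Repeat until
no nonterminal has two alternatives with a common prefix.

Round 1: A has alternatives sharing prefix 'id'. Introduce A': A → id A'
  Add: A' → ε
  Add: A' → g
  Add: A' → f

No remaining common prefixes — done.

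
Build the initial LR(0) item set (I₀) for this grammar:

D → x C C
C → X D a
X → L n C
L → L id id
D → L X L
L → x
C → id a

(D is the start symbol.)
{ [D → . L X L], [D → . x C C], [D' → . D], [L → . L id id], [L → . x] }

First, augment the grammar with D' → D
I₀ = CLOSURE({ [D' → . D] }):
  [D' → . D] has the dot before D: add [D → . x C C], [D → . L X L]
  [D → . L X L] has the dot before L: add [L → . L id id], [L → . x]
No further items can be added.

I₀ = { [D → . L X L], [D → . x C C], [D' → . D], [L → . L id id], [L → . x] }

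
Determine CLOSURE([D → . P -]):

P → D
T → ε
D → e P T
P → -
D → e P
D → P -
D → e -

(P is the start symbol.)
{ [D → . P -], [D → . e -], [D → . e P T], [D → . e P], [P → . -], [P → . D] }

To compute CLOSURE, for each item [A → α.Bβ] where B is a non-terminal, add [B → .γ] for all productions B → γ; repeat for the newly added items until nothing changes.

Start with: [D → . P -]
  [D → . P -] has the dot before P: add [P → . D], [P → . -]
  [P → . D] has the dot before D: add [D → . e P T], [D → . e P], [D → . e -]
No further items can be added.

CLOSURE = { [D → . P -], [D → . e -], [D → . e P T], [D → . e P], [P → . -], [P → . D] }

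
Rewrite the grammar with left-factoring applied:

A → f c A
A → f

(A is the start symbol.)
Left-factoring transforms A → αβ₁ | αβ₂ into A → αA' and A' → β₁ | β₂
(α is the longest common prefix among the alternatives). Repeat until
no nonterminal has two alternatives with a common prefix.

Round 1: A has alternatives sharing prefix 'f'. Introduce A': A → f A'
  Add: A' → c A
  Add: A' → ε

No remaining common prefixes — done.

Resulting grammar:
A → f A'
A' → c A
A' → ε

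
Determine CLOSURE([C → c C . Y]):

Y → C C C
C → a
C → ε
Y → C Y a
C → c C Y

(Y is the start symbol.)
To compute CLOSURE, for each item [A → α.Bβ] where B is a non-terminal, add [B → .γ] for all productions B → γ; repeat for the newly added items until nothing changes.

Start with: [C → c C . Y]
  [C → c C . Y] has the dot before Y: add [Y → . C C C], [Y → . C Y a]
  [Y → . C C C] has the dot before C: add [C → . a], [C → .], [C → . c C Y]
No further items can be added.

CLOSURE = { [C → . a], [C → . c C Y], [C → .], [C → c C . Y], [Y → . C C C], [Y → . C Y a] }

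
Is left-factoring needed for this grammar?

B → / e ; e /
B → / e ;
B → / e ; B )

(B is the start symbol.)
Left-factoring is needed when two productions for the same non-terminal
share a common prefix on the right-hand side.

Productions for B:
  B → / e ; e /
  B → / e ;
  B → / e ; B )

Found common prefix '/ e ;' in productions for B

Answer: Yes, B has productions with common prefix '/ e ;'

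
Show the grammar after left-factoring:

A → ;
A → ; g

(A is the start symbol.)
Left-factoring transforms A → αβ₁ | αβ₂ into A → αA' and A' → β₁ | β₂
(α is the longest common prefix among the alternatives). Repeat until
no nonterminal has two alternatives with a common prefix.

Round 1: A has alternatives sharing prefix ';'. Introduce A': A → ; A'
  Add: A' → ε
  Add: A' → g

No remaining common prefixes — done.

Resulting grammar:
A → ; A'
A' → ε
A' → g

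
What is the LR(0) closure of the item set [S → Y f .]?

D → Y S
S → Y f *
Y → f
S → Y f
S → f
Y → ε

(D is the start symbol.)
Start with: [S → Y f .]
The dot is at the end, so nothing is added.

CLOSURE = { [S → Y f .] }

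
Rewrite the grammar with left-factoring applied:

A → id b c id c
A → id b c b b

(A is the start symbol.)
Left-factoring transforms A → αβ₁ | αβ₂ into A → αA' and A' → β₁ | β₂
(α is the longest common prefix among the alternatives). Repeat until
no nonterminal has two alternatives with a common prefix.

Round 1: A has alternatives sharing prefix 'id b c'. Introduce A': A → id b c A'
  Add: A' → id c
  Add: A' → b b

No remaining common prefixes — done.

Resulting grammar:
A → id b c A'
A' → id c
A' → b b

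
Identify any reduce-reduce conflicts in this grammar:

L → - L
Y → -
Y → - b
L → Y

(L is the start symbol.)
No reduce-reduce conflicts

A reduce-reduce conflict occurs when an LR(0) state has two complete items [A → α .] and [B → β .] — both call for a reduction, and with no lookahead the parser cannot choose between them.

Augment with L' → L and build the canonical LR(0) collection (I0 = CLOSURE({[L' → . L]}), then GOTO on every symbol after a dot until no new states appear). It has 6 states:
  I0: { [L → . - L], [L → . Y], [L' → . L], [Y → . - b], [Y → . -] }  — shift
  I1: { [L → - . L], [L → . - L], [L → . Y], [Y → - . b], [Y → - .], [Y → . - b], [Y → . -] }  — shift, reduce
  I2: { [L' → L .] }  — accept
  I3: { [L → Y .] }  — reduce
  I4: { [L → - L .] }  — reduce
  I5: { [Y → - b .] }  — reduce

No state contains more than one complete item.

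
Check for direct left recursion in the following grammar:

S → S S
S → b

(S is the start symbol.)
Direct left recursion occurs when N → N α for some non-terminal N (the right-hand side begins with the left-hand side itself).

S → S S: LEFT RECURSIVE (starts with S)
S → b: starts with b

The grammar has direct left recursion on: S.

Answer: Yes, S is left-recursive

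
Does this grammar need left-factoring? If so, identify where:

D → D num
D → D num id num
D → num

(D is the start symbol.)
Yes, D has productions with common prefix 'D num'

Left-factoring is needed when two productions for the same non-terminal
share a common prefix on the right-hand side.

Productions for D:
  D → D num
  D → D num id num
  D → num

Found common prefix 'D num' in productions for D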